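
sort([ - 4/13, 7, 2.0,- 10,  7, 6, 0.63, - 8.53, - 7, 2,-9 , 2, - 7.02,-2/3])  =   [ - 10, - 9, - 8.53, - 7.02,-7, -2/3, - 4/13, 0.63, 2.0,  2, 2,6,  7,  7]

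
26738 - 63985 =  - 37247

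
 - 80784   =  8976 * ( -9)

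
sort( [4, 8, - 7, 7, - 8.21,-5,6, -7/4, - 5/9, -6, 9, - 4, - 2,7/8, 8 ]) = [ - 8.21, - 7, - 6,- 5,-4, -2, -7/4, - 5/9, 7/8, 4, 6,7, 8, 8, 9]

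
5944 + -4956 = 988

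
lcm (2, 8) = 8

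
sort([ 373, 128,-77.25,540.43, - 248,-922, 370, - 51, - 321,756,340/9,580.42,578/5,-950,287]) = [ - 950, - 922, - 321  , - 248,  -  77.25,-51, 340/9 , 578/5 , 128, 287,370,373,540.43,580.42, 756]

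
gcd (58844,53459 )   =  1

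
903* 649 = 586047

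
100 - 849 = - 749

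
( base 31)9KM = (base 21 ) 1019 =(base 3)110202010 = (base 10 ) 9291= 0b10010001001011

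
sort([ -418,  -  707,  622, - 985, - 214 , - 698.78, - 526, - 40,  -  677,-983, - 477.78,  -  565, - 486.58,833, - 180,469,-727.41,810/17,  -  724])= [ - 985, - 983, - 727.41, - 724,-707  ,-698.78, - 677,-565, - 526, - 486.58,  -  477.78, - 418, - 214, - 180, - 40,810/17,469,622,833] 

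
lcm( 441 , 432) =21168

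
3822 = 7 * 546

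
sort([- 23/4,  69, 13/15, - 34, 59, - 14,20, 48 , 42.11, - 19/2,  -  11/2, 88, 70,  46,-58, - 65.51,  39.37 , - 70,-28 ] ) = [  -  70, -65.51, - 58, - 34, -28, -14, - 19/2,  -  23/4,-11/2,13/15, 20, 39.37,42.11, 46, 48, 59, 69, 70, 88] 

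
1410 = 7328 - 5918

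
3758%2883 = 875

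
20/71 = 20/71  =  0.28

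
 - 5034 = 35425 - 40459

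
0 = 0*847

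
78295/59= 1327 + 2/59 =1327.03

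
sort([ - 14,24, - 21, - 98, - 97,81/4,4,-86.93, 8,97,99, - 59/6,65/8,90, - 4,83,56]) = [ - 98,- 97, - 86.93, - 21,  -  14, - 59/6, - 4,4 , 8, 65/8,81/4,24,56,83,  90,97 , 99 ]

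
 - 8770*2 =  -17540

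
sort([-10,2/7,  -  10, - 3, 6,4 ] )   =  [ -10, - 10,-3,2/7,4, 6]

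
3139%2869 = 270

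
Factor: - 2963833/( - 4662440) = 2^ ( - 3)*5^(  -  1 )*229^ ( - 1 )*509^( - 1 )  *2963833^1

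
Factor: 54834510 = 2^1*3^1*5^1*1827817^1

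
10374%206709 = 10374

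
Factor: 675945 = 3^4*5^1 * 1669^1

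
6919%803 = 495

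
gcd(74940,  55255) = 5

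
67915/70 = 13583/14 = 970.21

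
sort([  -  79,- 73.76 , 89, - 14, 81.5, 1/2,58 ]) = [-79, - 73.76,-14,  1/2, 58,81.5,89 ]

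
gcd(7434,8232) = 42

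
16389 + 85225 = 101614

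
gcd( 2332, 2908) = 4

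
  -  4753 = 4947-9700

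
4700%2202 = 296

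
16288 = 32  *509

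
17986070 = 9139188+8846882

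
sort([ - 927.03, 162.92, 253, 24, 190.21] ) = [ - 927.03,24, 162.92,  190.21,253 ]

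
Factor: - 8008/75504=-2^( - 1 )*3^( - 1 )*7^1*11^ ( - 1) = - 7/66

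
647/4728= 647/4728 = 0.14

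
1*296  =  296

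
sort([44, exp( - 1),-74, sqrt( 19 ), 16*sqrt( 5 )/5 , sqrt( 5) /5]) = [-74,exp( - 1), sqrt( 5)/5, sqrt( 19),16*sqrt( 5)/5,44]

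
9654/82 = 4827/41  =  117.73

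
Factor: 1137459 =3^1* 67^1* 5659^1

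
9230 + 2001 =11231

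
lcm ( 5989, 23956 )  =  23956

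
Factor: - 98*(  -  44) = 2^3 * 7^2*11^1 = 4312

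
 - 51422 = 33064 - 84486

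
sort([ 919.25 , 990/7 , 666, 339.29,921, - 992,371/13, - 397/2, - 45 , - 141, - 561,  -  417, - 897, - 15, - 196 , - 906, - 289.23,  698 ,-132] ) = [ - 992,  -  906, - 897 , - 561,  -  417, - 289.23, - 397/2 , - 196, - 141,-132 , - 45, - 15, 371/13, 990/7, 339.29,666, 698,  919.25, 921 ]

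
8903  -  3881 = 5022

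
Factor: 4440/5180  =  2^1*3^1*7^( - 1 )=6/7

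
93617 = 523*179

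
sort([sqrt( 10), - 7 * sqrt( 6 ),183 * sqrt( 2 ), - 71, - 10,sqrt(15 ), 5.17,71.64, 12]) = [  -  71, - 7 * sqrt( 6), - 10, sqrt( 10)  ,  sqrt(15), 5.17,12 , 71.64,  183*sqrt( 2)] 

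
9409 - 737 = 8672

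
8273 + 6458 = 14731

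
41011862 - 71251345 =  - 30239483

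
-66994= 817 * ( - 82)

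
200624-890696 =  - 690072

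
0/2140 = 0  =  0.00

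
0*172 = 0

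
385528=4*96382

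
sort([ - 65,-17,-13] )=[  -  65,  -  17,-13]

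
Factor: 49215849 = 3^1*16405283^1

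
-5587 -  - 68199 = 62612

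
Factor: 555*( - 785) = -3^1*5^2*37^1*157^1= -435675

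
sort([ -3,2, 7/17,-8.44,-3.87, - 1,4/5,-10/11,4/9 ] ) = [-8.44, - 3.87, - 3,  -  1, - 10/11, 7/17,4/9,  4/5, 2] 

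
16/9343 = 16/9343 = 0.00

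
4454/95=4454/95 = 46.88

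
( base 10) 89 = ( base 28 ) 35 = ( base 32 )2p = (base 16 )59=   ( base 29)32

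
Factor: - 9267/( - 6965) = 3^1*5^ ( - 1)*7^(-1)*199^ ( - 1)*3089^1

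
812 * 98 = 79576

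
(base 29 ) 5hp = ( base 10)4723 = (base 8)11163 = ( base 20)BG3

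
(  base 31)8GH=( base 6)101545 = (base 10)8201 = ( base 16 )2009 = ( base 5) 230301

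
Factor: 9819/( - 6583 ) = -3^2 *29^( - 1)* 227^ (-1 )*1091^1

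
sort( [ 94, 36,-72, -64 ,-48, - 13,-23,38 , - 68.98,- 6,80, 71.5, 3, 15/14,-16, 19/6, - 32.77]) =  [-72, - 68.98,-64, - 48, - 32.77,- 23,- 16, - 13 ,- 6,15/14, 3,19/6, 36,38,71.5, 80,  94]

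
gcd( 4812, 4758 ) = 6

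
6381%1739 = 1164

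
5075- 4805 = 270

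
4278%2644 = 1634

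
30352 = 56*542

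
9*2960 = 26640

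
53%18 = 17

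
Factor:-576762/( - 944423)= 582/953 = 2^1*3^1*97^1*953^( - 1 ) 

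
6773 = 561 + 6212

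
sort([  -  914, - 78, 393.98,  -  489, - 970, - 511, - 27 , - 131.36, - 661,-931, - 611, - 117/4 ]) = [ - 970,-931 , - 914, -661,  -  611, - 511, - 489 , - 131.36, - 78,  -  117/4, - 27 , 393.98] 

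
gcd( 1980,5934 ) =6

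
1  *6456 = 6456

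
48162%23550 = 1062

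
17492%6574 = 4344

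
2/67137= 2/67137 = 0.00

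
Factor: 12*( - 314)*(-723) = 2724264 = 2^3*3^2*157^1 * 241^1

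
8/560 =1/70 = 0.01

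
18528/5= 3705+3/5=3705.60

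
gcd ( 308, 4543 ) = 77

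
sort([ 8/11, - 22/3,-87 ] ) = [ - 87,  -  22/3,8/11 ] 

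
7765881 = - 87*(  -  89263 )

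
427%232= 195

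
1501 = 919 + 582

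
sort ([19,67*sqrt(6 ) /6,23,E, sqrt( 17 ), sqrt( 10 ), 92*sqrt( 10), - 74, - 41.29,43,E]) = [ - 74, - 41.29, E, E,  sqrt( 10),sqrt(17),19,  23,67*sqrt( 6) /6, 43, 92*sqrt( 10)]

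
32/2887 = 32/2887 = 0.01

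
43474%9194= 6698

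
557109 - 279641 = 277468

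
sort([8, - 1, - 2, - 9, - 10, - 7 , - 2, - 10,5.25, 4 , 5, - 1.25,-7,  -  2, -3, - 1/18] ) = [ - 10,- 10,-9, - 7, - 7, - 3, - 2, - 2,  -  2, - 1.25, - 1, - 1/18,4 , 5,  5.25,8]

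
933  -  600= 333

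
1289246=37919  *34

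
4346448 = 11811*368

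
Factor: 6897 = 3^1 *11^2*19^1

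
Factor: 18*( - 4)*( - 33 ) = 2376 = 2^3*3^3*11^1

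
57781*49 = 2831269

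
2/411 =2/411 = 0.00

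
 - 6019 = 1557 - 7576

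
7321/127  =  57+82/127 = 57.65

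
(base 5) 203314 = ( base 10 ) 6709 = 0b1101000110101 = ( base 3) 100012111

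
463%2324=463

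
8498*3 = 25494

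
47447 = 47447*1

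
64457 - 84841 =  - 20384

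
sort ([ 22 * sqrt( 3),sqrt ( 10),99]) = [ sqrt( 10), 22*sqrt( 3), 99]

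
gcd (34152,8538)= 8538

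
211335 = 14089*15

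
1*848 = 848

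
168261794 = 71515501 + 96746293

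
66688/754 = 33344/377 = 88.45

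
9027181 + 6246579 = 15273760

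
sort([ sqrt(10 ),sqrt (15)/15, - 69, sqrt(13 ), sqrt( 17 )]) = [ -69 , sqrt(15) /15,sqrt(10 ),sqrt(13 ), sqrt( 17) ] 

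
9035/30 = 1807/6 = 301.17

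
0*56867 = 0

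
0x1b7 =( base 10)439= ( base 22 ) jl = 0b110110111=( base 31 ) e5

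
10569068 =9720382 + 848686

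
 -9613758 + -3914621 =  - 13528379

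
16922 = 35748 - 18826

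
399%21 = 0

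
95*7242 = 687990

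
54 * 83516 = 4509864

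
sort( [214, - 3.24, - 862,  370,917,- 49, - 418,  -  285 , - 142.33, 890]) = [ - 862, - 418,-285, - 142.33, - 49, - 3.24, 214,370,890 , 917 ]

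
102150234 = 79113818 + 23036416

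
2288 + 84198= 86486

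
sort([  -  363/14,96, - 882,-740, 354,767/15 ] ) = [ - 882, - 740, - 363/14,767/15,96, 354]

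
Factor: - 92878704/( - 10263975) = 2^4*3^2*5^ (-2)*107^( - 1 )*163^1*1279^ ( - 1 )*1319^1 = 30959568/3421325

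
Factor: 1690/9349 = 2^1*5^1*13^2 * 9349^( - 1 )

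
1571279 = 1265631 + 305648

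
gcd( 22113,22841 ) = 91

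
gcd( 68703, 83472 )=3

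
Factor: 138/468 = 23/78=2^( - 1)*3^( - 1 )*13^( - 1) * 23^1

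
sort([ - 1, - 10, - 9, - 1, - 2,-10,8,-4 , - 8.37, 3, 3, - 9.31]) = [ - 10, - 10,-9.31, - 9, - 8.37, - 4,-2,-1, - 1,3,3,8 ] 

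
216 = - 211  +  427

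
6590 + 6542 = 13132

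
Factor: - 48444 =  - 2^2*3^1 * 11^1*367^1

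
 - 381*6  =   - 2286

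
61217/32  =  61217/32 = 1913.03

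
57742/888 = 28871/444=65.02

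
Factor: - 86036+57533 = - 3^2*3167^1 = - 28503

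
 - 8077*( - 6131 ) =49520087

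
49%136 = 49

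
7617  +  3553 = 11170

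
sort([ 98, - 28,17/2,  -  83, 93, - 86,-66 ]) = [ - 86, - 83 , - 66, - 28,17/2, 93,98]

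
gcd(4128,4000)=32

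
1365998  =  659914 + 706084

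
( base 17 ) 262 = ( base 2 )1010101010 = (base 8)1252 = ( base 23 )16F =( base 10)682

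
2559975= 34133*75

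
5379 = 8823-3444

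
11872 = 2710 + 9162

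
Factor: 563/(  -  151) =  - 151^(- 1)*563^1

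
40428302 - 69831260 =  - 29402958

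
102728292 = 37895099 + 64833193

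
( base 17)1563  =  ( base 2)1100100111111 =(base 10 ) 6463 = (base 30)75d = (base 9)8771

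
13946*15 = 209190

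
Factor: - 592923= - 3^1*197641^1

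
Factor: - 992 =-2^5*31^1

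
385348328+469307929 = 854656257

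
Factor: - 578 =-2^1*17^2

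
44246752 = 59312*746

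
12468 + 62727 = 75195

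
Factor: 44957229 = 3^1*14985743^1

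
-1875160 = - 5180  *362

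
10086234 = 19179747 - 9093513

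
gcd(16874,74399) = 767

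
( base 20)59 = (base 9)131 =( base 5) 414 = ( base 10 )109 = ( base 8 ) 155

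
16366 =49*334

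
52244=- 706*( - 74)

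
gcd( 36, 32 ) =4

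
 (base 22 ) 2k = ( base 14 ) 48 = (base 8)100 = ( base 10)64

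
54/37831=54/37831 = 0.00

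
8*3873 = 30984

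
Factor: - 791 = -7^1*113^1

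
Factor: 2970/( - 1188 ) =-2^( - 1)*5^1 = -5/2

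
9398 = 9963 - 565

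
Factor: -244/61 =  - 4 = - 2^2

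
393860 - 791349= - 397489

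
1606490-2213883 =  - 607393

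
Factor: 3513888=2^5*3^3* 7^2*83^1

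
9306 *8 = 74448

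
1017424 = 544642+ 472782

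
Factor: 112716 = 2^2*3^2*31^1*101^1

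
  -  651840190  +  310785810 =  - 341054380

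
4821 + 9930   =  14751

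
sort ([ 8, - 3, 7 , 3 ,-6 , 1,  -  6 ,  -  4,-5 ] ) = [-6, - 6, - 5, - 4,-3 , 1, 3, 7, 8]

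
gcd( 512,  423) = 1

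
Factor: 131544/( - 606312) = - 87/401 = - 3^1*29^1*401^(-1) 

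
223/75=2  +  73/75 =2.97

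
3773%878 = 261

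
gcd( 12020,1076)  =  4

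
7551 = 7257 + 294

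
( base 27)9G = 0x103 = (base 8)403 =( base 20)CJ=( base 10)259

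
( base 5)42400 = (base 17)9EB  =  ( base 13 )13B3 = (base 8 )5442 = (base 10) 2850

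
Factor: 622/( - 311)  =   - 2^1 = - 2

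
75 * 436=32700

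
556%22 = 6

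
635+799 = 1434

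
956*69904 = 66828224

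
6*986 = 5916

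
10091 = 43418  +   - 33327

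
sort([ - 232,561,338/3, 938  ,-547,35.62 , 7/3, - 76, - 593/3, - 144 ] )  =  [  -  547, - 232,-593/3, - 144,  -  76,7/3, 35.62,  338/3,561, 938] 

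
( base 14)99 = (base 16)87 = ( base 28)4n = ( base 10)135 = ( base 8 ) 207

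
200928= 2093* 96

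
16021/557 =28  +  425/557  =  28.76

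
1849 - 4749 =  - 2900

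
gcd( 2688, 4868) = 4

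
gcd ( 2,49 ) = 1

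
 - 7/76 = -1 + 69/76 = -0.09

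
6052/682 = 3026/341 = 8.87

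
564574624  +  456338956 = 1020913580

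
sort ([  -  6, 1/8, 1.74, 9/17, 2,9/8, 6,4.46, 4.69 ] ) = [ - 6, 1/8, 9/17, 9/8,1.74, 2, 4.46, 4.69,6] 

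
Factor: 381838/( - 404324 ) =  - 2^( - 1) * 71^1*2689^1 * 101081^( - 1) = - 190919/202162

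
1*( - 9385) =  - 9385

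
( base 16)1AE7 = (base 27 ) 9C2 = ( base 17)16E2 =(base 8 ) 15347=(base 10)6887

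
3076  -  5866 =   -  2790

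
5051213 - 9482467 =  - 4431254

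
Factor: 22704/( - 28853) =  - 48/61=- 2^4*3^1*61^( - 1 ) 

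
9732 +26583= 36315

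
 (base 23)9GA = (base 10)5139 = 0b1010000010011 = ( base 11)3952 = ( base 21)bdf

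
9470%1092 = 734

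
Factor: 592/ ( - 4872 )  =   - 2^1* 3^( - 1)*7^( - 1)  *  29^( - 1)*37^1 = - 74/609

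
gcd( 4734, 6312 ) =1578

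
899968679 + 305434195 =1205402874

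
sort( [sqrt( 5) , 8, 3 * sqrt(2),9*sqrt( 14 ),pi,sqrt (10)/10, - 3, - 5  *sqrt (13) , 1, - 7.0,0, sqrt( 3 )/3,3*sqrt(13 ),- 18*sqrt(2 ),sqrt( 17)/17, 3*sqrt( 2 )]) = [ - 18*sqrt( 2),-5 * sqrt( 13 ), - 7.0, - 3, 0 , sqrt( 17)/17,sqrt( 10)/10,sqrt( 3)/3, 1, sqrt( 5), pi , 3*sqrt( 2),3*sqrt( 2), 8,3*sqrt( 13 ), 9  *  sqrt( 14 ) ]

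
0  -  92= -92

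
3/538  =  3/538 = 0.01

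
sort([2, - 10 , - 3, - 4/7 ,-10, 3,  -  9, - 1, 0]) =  [ - 10 , - 10, - 9, - 3, - 1, - 4/7,0,2 , 3 ]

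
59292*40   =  2371680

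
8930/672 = 13 + 97/336 = 13.29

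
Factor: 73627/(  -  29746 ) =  - 2^( - 1)* 17^1  *  61^1 * 71^1*107^( - 1 )*139^ (  -  1 ) 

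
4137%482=281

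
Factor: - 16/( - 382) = 8/191 = 2^3*191^( - 1 )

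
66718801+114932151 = 181650952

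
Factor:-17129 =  - 7^1*2447^1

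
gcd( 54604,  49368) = 748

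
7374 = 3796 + 3578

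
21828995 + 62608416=84437411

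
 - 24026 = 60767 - 84793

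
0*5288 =0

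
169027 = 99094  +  69933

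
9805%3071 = 592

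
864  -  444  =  420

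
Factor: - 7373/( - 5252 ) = 73/52 = 2^( - 2 )*13^( - 1)*73^1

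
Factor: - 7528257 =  - 3^2*11^2*31^1*223^1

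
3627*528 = 1915056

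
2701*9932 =26826332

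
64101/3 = 21367  =  21367.00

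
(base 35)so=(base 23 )1kf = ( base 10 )1004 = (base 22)21E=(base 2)1111101100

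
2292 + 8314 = 10606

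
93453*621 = 58034313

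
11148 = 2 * 5574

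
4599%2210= 179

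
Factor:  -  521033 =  -17^1*30649^1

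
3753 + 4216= 7969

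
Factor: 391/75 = 3^( - 1)*5^ (-2)*17^1*23^1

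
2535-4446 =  -1911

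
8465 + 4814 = 13279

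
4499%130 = 79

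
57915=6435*9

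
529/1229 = 529/1229 = 0.43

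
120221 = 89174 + 31047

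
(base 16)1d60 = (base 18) 153E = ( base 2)1110101100000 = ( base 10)7520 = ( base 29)8r9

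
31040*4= 124160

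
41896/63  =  41896/63 = 665.02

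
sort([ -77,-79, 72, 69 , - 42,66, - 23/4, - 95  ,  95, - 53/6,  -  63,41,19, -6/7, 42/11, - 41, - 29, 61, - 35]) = [ - 95, - 79, - 77, - 63, - 42, - 41, - 35,  -  29,  -  53/6,  -  23/4 , - 6/7, 42/11, 19,  41,61,66, 69, 72,  95] 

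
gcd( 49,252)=7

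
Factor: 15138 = 2^1*3^2*29^2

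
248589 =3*82863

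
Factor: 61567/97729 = 11^1*29^1*193^1*97729^( - 1 )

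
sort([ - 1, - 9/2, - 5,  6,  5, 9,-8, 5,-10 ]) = [ -10,-8,- 5, - 9/2, - 1, 5 , 5, 6,9 ]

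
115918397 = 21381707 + 94536690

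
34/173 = 34/173  =  0.20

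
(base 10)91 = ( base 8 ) 133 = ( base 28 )37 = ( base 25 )3g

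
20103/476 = 42 + 111/476 = 42.23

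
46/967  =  46/967 = 0.05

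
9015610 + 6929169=15944779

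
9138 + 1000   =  10138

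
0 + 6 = 6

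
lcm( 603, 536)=4824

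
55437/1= 55437 = 55437.00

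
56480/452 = 14120/113  =  124.96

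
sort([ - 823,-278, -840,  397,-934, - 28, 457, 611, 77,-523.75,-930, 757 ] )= [- 934, - 930, - 840 , - 823, - 523.75, - 278 ,-28, 77, 397,457, 611, 757]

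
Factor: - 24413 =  - 24413^1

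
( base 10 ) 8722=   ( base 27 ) bq1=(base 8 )21022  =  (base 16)2212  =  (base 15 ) 28B7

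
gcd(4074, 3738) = 42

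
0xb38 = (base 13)13cc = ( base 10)2872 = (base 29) 3C1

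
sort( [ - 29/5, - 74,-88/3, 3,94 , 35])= [ - 74, - 88/3 ,-29/5,3  ,  35,94] 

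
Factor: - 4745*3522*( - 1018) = 17012704020 = 2^2*3^1 * 5^1*13^1*73^1*509^1*587^1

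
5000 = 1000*5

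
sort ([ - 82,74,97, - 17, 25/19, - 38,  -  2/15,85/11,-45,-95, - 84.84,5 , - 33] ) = [ - 95,  -  84.84,  -  82, - 45, - 38, - 33, - 17,-2/15, 25/19,5,  85/11, 74,97] 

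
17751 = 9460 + 8291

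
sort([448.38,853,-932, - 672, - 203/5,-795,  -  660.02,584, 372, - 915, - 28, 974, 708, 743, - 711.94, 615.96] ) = [  -  932, - 915 , - 795, - 711.94 , - 672,- 660.02,-203/5,-28, 372,  448.38, 584 , 615.96, 708,  743, 853,974]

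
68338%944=370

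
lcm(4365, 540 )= 52380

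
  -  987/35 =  - 29+4/5 = - 28.20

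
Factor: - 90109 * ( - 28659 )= 3^1*41^1*233^1 * 251^1*359^1=   2582433831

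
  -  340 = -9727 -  - 9387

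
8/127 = 8/127 = 0.06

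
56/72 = 7/9=   0.78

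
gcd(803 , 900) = 1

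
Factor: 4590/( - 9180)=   -  1/2 = - 2^( - 1)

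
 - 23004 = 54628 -77632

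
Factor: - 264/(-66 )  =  2^2 = 4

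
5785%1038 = 595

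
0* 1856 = 0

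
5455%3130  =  2325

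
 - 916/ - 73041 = 916/73041 = 0.01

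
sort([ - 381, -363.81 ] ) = [ -381, - 363.81]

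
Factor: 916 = 2^2 * 229^1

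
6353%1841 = 830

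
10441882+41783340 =52225222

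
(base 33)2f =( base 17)4D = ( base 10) 81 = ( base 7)144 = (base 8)121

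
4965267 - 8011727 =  - 3046460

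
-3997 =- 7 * 571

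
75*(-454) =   -  34050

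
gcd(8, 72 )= 8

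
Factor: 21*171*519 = 1863729 = 3^4*7^1*19^1 * 173^1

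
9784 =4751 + 5033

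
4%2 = 0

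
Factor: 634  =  2^1 *317^1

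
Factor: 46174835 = 5^1*7^1*1319281^1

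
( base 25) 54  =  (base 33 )3u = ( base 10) 129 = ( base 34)3r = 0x81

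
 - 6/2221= - 1+2215/2221  =  - 0.00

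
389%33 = 26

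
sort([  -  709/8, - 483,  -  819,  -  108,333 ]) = [-819, - 483, - 108 , - 709/8, 333 ]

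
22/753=22/753 = 0.03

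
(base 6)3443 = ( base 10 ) 819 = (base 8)1463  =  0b1100110011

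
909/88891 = 909/88891=0.01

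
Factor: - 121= - 11^2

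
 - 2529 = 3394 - 5923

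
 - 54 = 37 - 91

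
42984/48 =1791/2=895.50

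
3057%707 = 229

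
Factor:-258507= - 3^2*28723^1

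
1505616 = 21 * 71696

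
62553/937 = 62553/937=66.76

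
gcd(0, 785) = 785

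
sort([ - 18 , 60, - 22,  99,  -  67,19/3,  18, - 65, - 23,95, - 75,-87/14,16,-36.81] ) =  [ - 75, - 67,  -  65,-36.81, - 23,-22,-18, - 87/14,  19/3,  16,  18,60,95,99 ] 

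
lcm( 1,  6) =6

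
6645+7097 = 13742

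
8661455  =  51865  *167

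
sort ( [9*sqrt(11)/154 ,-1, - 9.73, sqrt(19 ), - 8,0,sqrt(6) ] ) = [ - 9.73, - 8, - 1,0, 9*sqrt( 11) /154, sqrt( 6),sqrt( 19)]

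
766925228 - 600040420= 166884808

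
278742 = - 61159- - 339901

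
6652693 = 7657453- 1004760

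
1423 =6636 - 5213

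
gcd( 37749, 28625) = 1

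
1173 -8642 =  - 7469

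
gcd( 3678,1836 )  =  6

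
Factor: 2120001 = 3^1 * 13^1*19^1*2861^1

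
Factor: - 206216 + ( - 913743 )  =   - 1119959^1 = - 1119959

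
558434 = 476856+81578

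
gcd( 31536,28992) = 48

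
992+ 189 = 1181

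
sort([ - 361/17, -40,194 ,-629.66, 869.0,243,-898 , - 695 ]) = [-898,-695, - 629.66,-40,-361/17,194,243,869.0] 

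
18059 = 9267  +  8792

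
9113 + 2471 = 11584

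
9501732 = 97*97956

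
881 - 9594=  - 8713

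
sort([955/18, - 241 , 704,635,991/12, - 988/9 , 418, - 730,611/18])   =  [ - 730, - 241,- 988/9 , 611/18,955/18,991/12,418, 635,704] 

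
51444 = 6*8574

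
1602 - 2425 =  - 823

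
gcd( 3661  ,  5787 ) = 1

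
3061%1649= 1412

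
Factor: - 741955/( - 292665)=3^( - 1 )*109^( - 1)*829^1 = 829/327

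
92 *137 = 12604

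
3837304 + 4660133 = 8497437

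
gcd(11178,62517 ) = 3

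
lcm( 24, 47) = 1128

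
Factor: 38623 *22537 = 870446551= 13^1*31^1*727^1*2971^1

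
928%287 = 67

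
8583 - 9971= - 1388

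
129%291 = 129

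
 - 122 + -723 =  - 845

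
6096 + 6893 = 12989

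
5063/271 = 18 + 185/271 = 18.68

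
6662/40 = 166 + 11/20 = 166.55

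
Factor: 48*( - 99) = - 4752 = - 2^4*3^3*11^1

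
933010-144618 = 788392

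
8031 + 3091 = 11122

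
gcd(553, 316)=79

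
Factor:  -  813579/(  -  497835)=3^ (-1 )*5^( -1)*37^( - 1)*907^1 = 907/555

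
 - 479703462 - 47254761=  - 526958223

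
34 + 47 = 81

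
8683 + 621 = 9304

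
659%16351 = 659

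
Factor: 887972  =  2^2*73^1 * 3041^1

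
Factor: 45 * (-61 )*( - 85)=233325 = 3^2*5^2* 17^1*61^1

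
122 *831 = 101382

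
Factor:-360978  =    -  2^1*3^1*17^1 *3539^1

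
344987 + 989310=1334297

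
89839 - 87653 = 2186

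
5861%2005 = 1851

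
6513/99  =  2171/33 =65.79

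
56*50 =2800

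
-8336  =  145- 8481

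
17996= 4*4499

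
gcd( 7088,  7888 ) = 16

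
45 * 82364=3706380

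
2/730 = 1/365 = 0.00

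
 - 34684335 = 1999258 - 36683593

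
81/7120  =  81/7120  =  0.01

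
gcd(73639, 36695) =1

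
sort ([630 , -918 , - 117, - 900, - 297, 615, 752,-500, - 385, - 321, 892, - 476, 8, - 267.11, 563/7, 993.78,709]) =[  -  918, - 900, - 500, - 476, - 385, - 321, - 297, - 267.11, - 117,8, 563/7,615, 630, 709,  752,892, 993.78]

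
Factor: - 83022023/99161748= - 2^(-2) * 3^( - 2)*7^1*17^( - 1 ) * 79^(-1)*293^ (  -  1)*1694327^1 = - 11860289/14165964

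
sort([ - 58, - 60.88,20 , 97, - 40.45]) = [ - 60.88, - 58, - 40.45, 20, 97 ]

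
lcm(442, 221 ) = 442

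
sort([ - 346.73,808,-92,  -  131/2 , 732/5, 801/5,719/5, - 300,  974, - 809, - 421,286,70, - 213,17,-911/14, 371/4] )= [ - 809, -421 , - 346.73, - 300, - 213, - 92, - 131/2, - 911/14,17, 70, 371/4, 719/5,732/5, 801/5, 286,808,974 ] 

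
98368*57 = 5606976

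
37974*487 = 18493338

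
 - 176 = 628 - 804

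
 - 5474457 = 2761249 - 8235706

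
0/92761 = 0=0.00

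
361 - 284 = 77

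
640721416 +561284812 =1202006228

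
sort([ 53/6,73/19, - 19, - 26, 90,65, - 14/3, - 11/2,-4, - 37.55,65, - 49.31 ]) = [ - 49.31, -37.55, - 26,-19, - 11/2, - 14/3, - 4, 73/19,53/6  ,  65,65, 90 ]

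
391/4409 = 391/4409 = 0.09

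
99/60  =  33/20 = 1.65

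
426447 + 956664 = 1383111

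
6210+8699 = 14909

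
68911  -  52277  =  16634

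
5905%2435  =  1035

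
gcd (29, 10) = 1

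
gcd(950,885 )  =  5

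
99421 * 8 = 795368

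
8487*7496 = 63618552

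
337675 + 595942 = 933617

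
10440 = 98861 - 88421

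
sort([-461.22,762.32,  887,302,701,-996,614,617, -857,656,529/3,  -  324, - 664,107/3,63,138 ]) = [-996, - 857,- 664, -461.22, - 324, 107/3, 63 , 138 , 529/3, 302 , 614, 617,656,701,762.32, 887 ]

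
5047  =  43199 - 38152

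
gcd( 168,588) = 84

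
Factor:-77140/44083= - 2^2*5^1*7^1*13^( - 1)*19^1* 29^1*3391^(-1) 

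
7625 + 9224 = 16849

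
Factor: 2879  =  2879^1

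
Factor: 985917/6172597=3^1*1031^( - 1)*5987^(  -  1 ) * 328639^1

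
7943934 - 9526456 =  - 1582522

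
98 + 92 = 190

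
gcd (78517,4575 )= 1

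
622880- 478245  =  144635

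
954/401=2 + 152/401  =  2.38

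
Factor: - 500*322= - 2^3*5^3*7^1*23^1 = - 161000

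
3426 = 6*571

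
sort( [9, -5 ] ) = [ - 5, 9]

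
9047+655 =9702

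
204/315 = 68/105 =0.65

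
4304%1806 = 692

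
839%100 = 39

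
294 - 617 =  - 323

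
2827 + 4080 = 6907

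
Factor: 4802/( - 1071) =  - 686/153 = -2^1*3^ (- 2)*7^3* 17^( - 1 ) 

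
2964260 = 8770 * 338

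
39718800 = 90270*440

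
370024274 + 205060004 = 575084278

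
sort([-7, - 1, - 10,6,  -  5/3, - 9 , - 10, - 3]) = [ - 10, - 10, - 9, - 7 , - 3,-5/3  , - 1, 6 ] 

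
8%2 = 0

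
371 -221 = 150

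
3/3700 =3/3700 = 0.00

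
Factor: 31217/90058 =2^( - 1)*19^1 * 31^1 * 37^( - 1)*53^1*1217^ ( - 1) 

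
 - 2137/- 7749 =2137/7749 = 0.28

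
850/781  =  850/781 =1.09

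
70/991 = 70/991  =  0.07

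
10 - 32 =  - 22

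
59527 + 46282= 105809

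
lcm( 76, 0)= 0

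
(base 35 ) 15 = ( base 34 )16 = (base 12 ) 34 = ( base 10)40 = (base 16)28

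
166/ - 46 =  - 4 + 9/23 = -  3.61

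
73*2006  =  146438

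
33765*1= 33765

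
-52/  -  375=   52/375 = 0.14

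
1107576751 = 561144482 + 546432269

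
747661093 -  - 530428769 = 1278089862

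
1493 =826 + 667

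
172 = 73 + 99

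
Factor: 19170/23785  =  54/67 = 2^1 *3^3  *  67^( - 1)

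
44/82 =22/41=0.54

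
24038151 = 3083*7797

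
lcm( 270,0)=0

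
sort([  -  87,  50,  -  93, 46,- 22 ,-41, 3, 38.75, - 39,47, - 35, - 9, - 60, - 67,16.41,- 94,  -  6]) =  [  -  94, - 93 ,-87, - 67, - 60, - 41, - 39, - 35, - 22 ,  -  9,-6, 3, 16.41,38.75,46,47, 50]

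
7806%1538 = 116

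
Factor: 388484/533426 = 2^1*197^1* 541^( - 1) =394/541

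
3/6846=1/2282 = 0.00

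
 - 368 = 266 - 634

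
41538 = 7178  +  34360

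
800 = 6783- 5983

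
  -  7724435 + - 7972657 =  - 15697092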